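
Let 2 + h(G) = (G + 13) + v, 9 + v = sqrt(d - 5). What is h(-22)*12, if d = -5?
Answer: -240 + 12*I*sqrt(10) ≈ -240.0 + 37.947*I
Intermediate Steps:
v = -9 + I*sqrt(10) (v = -9 + sqrt(-5 - 5) = -9 + sqrt(-10) = -9 + I*sqrt(10) ≈ -9.0 + 3.1623*I)
h(G) = 2 + G + I*sqrt(10) (h(G) = -2 + ((G + 13) + (-9 + I*sqrt(10))) = -2 + ((13 + G) + (-9 + I*sqrt(10))) = -2 + (4 + G + I*sqrt(10)) = 2 + G + I*sqrt(10))
h(-22)*12 = (2 - 22 + I*sqrt(10))*12 = (-20 + I*sqrt(10))*12 = -240 + 12*I*sqrt(10)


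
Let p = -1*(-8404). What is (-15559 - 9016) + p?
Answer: -16171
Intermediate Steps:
p = 8404
(-15559 - 9016) + p = (-15559 - 9016) + 8404 = -24575 + 8404 = -16171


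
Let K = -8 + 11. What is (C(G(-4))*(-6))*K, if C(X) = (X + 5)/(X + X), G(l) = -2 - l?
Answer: -63/2 ≈ -31.500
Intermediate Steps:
C(X) = (5 + X)/(2*X) (C(X) = (5 + X)/((2*X)) = (5 + X)*(1/(2*X)) = (5 + X)/(2*X))
K = 3
(C(G(-4))*(-6))*K = (((5 + (-2 - 1*(-4)))/(2*(-2 - 1*(-4))))*(-6))*3 = (((5 + (-2 + 4))/(2*(-2 + 4)))*(-6))*3 = (((1/2)*(5 + 2)/2)*(-6))*3 = (((1/2)*(1/2)*7)*(-6))*3 = ((7/4)*(-6))*3 = -21/2*3 = -63/2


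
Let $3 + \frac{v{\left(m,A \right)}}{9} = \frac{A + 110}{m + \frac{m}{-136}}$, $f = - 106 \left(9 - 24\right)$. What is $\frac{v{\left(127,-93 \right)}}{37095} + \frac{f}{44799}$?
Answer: $\frac{36719412991}{1055255004675} \approx 0.034797$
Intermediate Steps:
$f = 1590$ ($f = \left(-106\right) \left(-15\right) = 1590$)
$v{\left(m,A \right)} = -27 + \frac{136 \left(110 + A\right)}{15 m}$ ($v{\left(m,A \right)} = -27 + 9 \frac{A + 110}{m + \frac{m}{-136}} = -27 + 9 \frac{110 + A}{m + m \left(- \frac{1}{136}\right)} = -27 + 9 \frac{110 + A}{m - \frac{m}{136}} = -27 + 9 \frac{110 + A}{\frac{135}{136} m} = -27 + 9 \left(110 + A\right) \frac{136}{135 m} = -27 + 9 \frac{136 \left(110 + A\right)}{135 m} = -27 + \frac{136 \left(110 + A\right)}{15 m}$)
$\frac{v{\left(127,-93 \right)}}{37095} + \frac{f}{44799} = \frac{\frac{1}{15} \cdot \frac{1}{127} \left(14960 - 51435 + 136 \left(-93\right)\right)}{37095} + \frac{1590}{44799} = \frac{1}{15} \cdot \frac{1}{127} \left(14960 - 51435 - 12648\right) \frac{1}{37095} + 1590 \cdot \frac{1}{44799} = \frac{1}{15} \cdot \frac{1}{127} \left(-49123\right) \frac{1}{37095} + \frac{530}{14933} = \left(- \frac{49123}{1905}\right) \frac{1}{37095} + \frac{530}{14933} = - \frac{49123}{70665975} + \frac{530}{14933} = \frac{36719412991}{1055255004675}$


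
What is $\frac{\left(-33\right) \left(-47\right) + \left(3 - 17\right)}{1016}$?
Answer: $\frac{1537}{1016} \approx 1.5128$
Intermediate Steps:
$\frac{\left(-33\right) \left(-47\right) + \left(3 - 17\right)}{1016} = \left(1551 + \left(3 - 17\right)\right) \frac{1}{1016} = \left(1551 - 14\right) \frac{1}{1016} = 1537 \cdot \frac{1}{1016} = \frac{1537}{1016}$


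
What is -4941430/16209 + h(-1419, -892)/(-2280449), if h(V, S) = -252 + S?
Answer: -11268660558974/36963797841 ≈ -304.86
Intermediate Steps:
-4941430/16209 + h(-1419, -892)/(-2280449) = -4941430/16209 + (-252 - 892)/(-2280449) = -4941430*1/16209 - 1144*(-1/2280449) = -4941430/16209 + 1144/2280449 = -11268660558974/36963797841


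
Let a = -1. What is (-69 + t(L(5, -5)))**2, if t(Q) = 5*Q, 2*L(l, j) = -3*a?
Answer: 15129/4 ≈ 3782.3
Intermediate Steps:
L(l, j) = 3/2 (L(l, j) = (-3*(-1))/2 = (1/2)*3 = 3/2)
(-69 + t(L(5, -5)))**2 = (-69 + 5*(3/2))**2 = (-69 + 15/2)**2 = (-123/2)**2 = 15129/4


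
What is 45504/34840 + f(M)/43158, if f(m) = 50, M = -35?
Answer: 122850227/93976545 ≈ 1.3072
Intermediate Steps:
45504/34840 + f(M)/43158 = 45504/34840 + 50/43158 = 45504*(1/34840) + 50*(1/43158) = 5688/4355 + 25/21579 = 122850227/93976545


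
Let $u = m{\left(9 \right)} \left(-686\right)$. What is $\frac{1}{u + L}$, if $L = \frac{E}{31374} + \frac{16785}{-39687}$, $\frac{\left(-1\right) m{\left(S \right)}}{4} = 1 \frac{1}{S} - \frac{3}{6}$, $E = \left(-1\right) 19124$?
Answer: $- \frac{29646189}{31666386893} \approx -0.0009362$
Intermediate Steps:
$E = -19124$
$m{\left(S \right)} = 2 - \frac{4}{S}$ ($m{\left(S \right)} = - 4 \left(1 \frac{1}{S} - \frac{3}{6}\right) = - 4 \left(\frac{1}{S} - \frac{1}{2}\right) = - 4 \left(- \frac{1}{2} + \frac{1}{S}\right) = 2 - \frac{4}{S}$)
$L = - \frac{30609209}{29646189}$ ($L = - \frac{19124}{31374} + \frac{16785}{-39687} = \left(-19124\right) \frac{1}{31374} + 16785 \left(- \frac{1}{39687}\right) = - \frac{1366}{2241} - \frac{5595}{13229} = - \frac{30609209}{29646189} \approx -1.0325$)
$u = - \frac{9604}{9}$ ($u = \left(2 - \frac{4}{9}\right) \left(-686\right) = \frac{14}{9} \left(-686\right) = - \frac{9604}{9} \approx -1067.1$)
$\frac{1}{u + L} = \frac{1}{- \frac{9604}{9} - \frac{30609209}{29646189}} = \frac{1}{- \frac{31666386893}{29646189}} = - \frac{29646189}{31666386893}$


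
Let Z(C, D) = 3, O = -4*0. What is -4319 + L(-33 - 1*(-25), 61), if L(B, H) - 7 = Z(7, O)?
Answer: -4309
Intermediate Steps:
O = 0
L(B, H) = 10 (L(B, H) = 7 + 3 = 10)
-4319 + L(-33 - 1*(-25), 61) = -4319 + 10 = -4309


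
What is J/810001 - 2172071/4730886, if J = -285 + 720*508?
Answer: -1046866249/132138703134 ≈ -0.0079225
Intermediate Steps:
J = 365475 (J = -285 + 365760 = 365475)
J/810001 - 2172071/4730886 = 365475/810001 - 2172071/4730886 = 365475*(1/810001) - 2172071*1/4730886 = 365475/810001 - 74899/163134 = -1046866249/132138703134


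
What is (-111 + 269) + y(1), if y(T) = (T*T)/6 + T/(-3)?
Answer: 947/6 ≈ 157.83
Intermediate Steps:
y(T) = -T/3 + T**2/6 (y(T) = T**2*(1/6) + T*(-1/3) = T**2/6 - T/3 = -T/3 + T**2/6)
(-111 + 269) + y(1) = (-111 + 269) + (1/6)*1*(-2 + 1) = 158 + (1/6)*1*(-1) = 158 - 1/6 = 947/6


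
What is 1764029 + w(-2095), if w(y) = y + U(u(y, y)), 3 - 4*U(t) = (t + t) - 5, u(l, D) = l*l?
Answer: -865153/2 ≈ -4.3258e+5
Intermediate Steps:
u(l, D) = l**2
U(t) = 2 - t/2 (U(t) = 3/4 - ((t + t) - 5)/4 = 3/4 - (2*t - 5)/4 = 3/4 - (-5 + 2*t)/4 = 3/4 + (5/4 - t/2) = 2 - t/2)
w(y) = 2 + y - y**2/2 (w(y) = y + (2 - y**2/2) = 2 + y - y**2/2)
1764029 + w(-2095) = 1764029 + (2 - 2095 - 1/2*(-2095)**2) = 1764029 + (2 - 2095 - 1/2*4389025) = 1764029 + (2 - 2095 - 4389025/2) = 1764029 - 4393211/2 = -865153/2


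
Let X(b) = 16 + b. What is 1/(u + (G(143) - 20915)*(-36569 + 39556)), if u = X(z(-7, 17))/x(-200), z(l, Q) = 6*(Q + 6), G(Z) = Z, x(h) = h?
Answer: -100/6204596477 ≈ -1.6117e-8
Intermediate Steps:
z(l, Q) = 36 + 6*Q (z(l, Q) = 6*(6 + Q) = 36 + 6*Q)
u = -77/100 (u = (16 + (36 + 6*17))/(-200) = (16 + (36 + 102))*(-1/200) = (16 + 138)*(-1/200) = 154*(-1/200) = -77/100 ≈ -0.77000)
1/(u + (G(143) - 20915)*(-36569 + 39556)) = 1/(-77/100 + (143 - 20915)*(-36569 + 39556)) = 1/(-77/100 - 20772*2987) = 1/(-77/100 - 62045964) = 1/(-6204596477/100) = -100/6204596477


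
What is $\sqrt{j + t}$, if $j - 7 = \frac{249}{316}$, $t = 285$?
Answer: $\frac{\sqrt{7309159}}{158} \approx 17.111$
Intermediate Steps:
$j = \frac{2461}{316}$ ($j = 7 + \frac{249}{316} = \frac{2461}{316} \approx 7.788$)
$\sqrt{j + t} = \sqrt{\frac{2461}{316} + 285} = \sqrt{\frac{92521}{316}} = \frac{\sqrt{7309159}}{158}$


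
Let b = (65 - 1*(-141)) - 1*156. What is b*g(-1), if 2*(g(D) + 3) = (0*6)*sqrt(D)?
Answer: -150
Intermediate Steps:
g(D) = -3 (g(D) = -3 + ((0*6)*sqrt(D))/2 = -3 + (0*sqrt(D))/2 = -3 + (1/2)*0 = -3 + 0 = -3)
b = 50 (b = (65 + 141) - 156 = 206 - 156 = 50)
b*g(-1) = 50*(-3) = -150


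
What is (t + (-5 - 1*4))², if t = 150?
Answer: 19881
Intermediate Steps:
(t + (-5 - 1*4))² = (150 + (-5 - 1*4))² = (150 + (-5 - 4))² = (150 - 9)² = 141² = 19881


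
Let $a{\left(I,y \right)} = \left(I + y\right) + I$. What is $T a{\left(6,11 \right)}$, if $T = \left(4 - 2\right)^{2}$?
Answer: $92$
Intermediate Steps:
$a{\left(I,y \right)} = y + 2 I$
$T = 4$ ($T = 2^{2} = 4$)
$T a{\left(6,11 \right)} = 4 \left(11 + 2 \cdot 6\right) = 4 \left(11 + 12\right) = 4 \cdot 23 = 92$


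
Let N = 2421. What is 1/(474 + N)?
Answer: 1/2895 ≈ 0.00034542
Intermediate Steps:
1/(474 + N) = 1/(474 + 2421) = 1/2895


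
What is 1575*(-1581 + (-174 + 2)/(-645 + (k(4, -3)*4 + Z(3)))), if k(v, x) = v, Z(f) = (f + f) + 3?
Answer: -77178780/31 ≈ -2.4896e+6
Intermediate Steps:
Z(f) = 3 + 2*f (Z(f) = 2*f + 3 = 3 + 2*f)
1575*(-1581 + (-174 + 2)/(-645 + (k(4, -3)*4 + Z(3)))) = 1575*(-1581 + (-174 + 2)/(-645 + (4*4 + (3 + 2*3)))) = 1575*(-1581 - 172/(-645 + (16 + (3 + 6)))) = 1575*(-1581 - 172/(-645 + (16 + 9))) = 1575*(-1581 - 172/(-645 + 25)) = 1575*(-1581 - 172/(-620)) = 1575*(-1581 - 172*(-1/620)) = 1575*(-1581 + 43/155) = 1575*(-245012/155) = -77178780/31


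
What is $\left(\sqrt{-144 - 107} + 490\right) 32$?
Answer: $15680 + 32 i \sqrt{251} \approx 15680.0 + 506.98 i$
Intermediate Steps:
$\left(\sqrt{-144 - 107} + 490\right) 32 = \left(\sqrt{-251} + 490\right) 32 = \left(i \sqrt{251} + 490\right) 32 = \left(490 + i \sqrt{251}\right) 32 = 15680 + 32 i \sqrt{251}$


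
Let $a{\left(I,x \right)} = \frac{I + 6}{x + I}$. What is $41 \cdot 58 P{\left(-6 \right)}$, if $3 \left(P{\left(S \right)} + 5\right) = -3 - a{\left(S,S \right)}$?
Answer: $-14268$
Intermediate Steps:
$a{\left(I,x \right)} = \frac{6 + I}{I + x}$
$P{\left(S \right)} = -6 - \frac{6 + S}{6 S}$ ($P{\left(S \right)} = -5 + \frac{-3 - \frac{6 + S}{S + S}}{3} = -5 + \frac{-3 - \frac{6 + S}{2 S}}{3} = -5 - \left(1 + \frac{6 + S}{6 S}\right) = -6 - \frac{6 + S}{6 S}$)
$41 \cdot 58 P{\left(-6 \right)} = 41 \cdot 58 \left(- \frac{37}{6} - \frac{1}{-6}\right) = 2378 \left(- \frac{37}{6} - - \frac{1}{6}\right) = 2378 \left(- \frac{37}{6} + \frac{1}{6}\right) = 2378 \left(-6\right) = -14268$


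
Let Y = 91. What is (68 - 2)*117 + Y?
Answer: 7813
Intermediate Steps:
(68 - 2)*117 + Y = (68 - 2)*117 + 91 = 66*117 + 91 = 7722 + 91 = 7813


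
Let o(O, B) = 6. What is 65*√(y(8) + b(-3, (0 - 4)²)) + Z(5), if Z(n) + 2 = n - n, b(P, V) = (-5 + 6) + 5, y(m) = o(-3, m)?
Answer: -2 + 130*√3 ≈ 223.17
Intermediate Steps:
y(m) = 6
b(P, V) = 6 (b(P, V) = 1 + 5 = 6)
Z(n) = -2 (Z(n) = -2 + (n - n) = -2 + 0 = -2)
65*√(y(8) + b(-3, (0 - 4)²)) + Z(5) = 65*√(6 + 6) - 2 = 65*√12 - 2 = 65*(2*√3) - 2 = 130*√3 - 2 = -2 + 130*√3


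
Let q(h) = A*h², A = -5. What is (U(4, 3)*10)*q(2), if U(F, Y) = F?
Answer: -800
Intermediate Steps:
q(h) = -5*h²
(U(4, 3)*10)*q(2) = (4*10)*(-5*2²) = 40*(-5*4) = 40*(-20) = -800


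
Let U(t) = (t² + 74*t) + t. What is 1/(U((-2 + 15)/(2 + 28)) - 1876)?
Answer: -900/1658981 ≈ -0.00054250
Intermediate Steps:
U(t) = t² + 75*t
1/(U((-2 + 15)/(2 + 28)) - 1876) = 1/(((-2 + 15)/(2 + 28))*(75 + (-2 + 15)/(2 + 28)) - 1876) = 1/((13/30)*(75 + 13/30) - 1876) = 1/((13*(1/30))*(75 + 13*(1/30)) - 1876) = 1/(13*(75 + 13/30)/30 - 1876) = 1/((13/30)*(2263/30) - 1876) = 1/(29419/900 - 1876) = 1/(-1658981/900) = -900/1658981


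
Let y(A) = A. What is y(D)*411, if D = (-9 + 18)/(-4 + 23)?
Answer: 3699/19 ≈ 194.68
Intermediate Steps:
D = 9/19 ≈ 0.47368
y(D)*411 = (9/19)*411 = 3699/19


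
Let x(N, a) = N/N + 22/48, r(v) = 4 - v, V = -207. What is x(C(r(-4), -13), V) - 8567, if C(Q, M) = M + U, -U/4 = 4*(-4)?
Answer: -205573/24 ≈ -8565.5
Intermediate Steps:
U = 64 (U = -16*(-4) = -4*(-16) = 64)
C(Q, M) = 64 + M (C(Q, M) = M + 64 = 64 + M)
x(N, a) = 35/24 (x(N, a) = 1 + 22*(1/48) = 1 + 11/24 = 35/24)
x(C(r(-4), -13), V) - 8567 = 35/24 - 8567 = -205573/24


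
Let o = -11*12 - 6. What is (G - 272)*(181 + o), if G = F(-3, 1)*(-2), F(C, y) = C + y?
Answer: -11524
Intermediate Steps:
o = -138 (o = -132 - 6 = -138)
G = 4 (G = (-3 + 1)*(-2) = -2*(-2) = 4)
(G - 272)*(181 + o) = (4 - 272)*(181 - 138) = -268*43 = -11524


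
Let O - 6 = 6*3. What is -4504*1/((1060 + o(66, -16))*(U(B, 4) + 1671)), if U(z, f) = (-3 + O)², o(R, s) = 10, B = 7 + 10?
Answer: -563/282480 ≈ -0.0019931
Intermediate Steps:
O = 24 (O = 6 + 6*3 = 6 + 18 = 24)
B = 17
U(z, f) = 441 (U(z, f) = (-3 + 24)² = 21² = 441)
-4504*1/((1060 + o(66, -16))*(U(B, 4) + 1671)) = -4504*1/((441 + 1671)*(1060 + 10)) = -4504/(1070*2112) = -4504/2259840 = -4504*1/2259840 = -563/282480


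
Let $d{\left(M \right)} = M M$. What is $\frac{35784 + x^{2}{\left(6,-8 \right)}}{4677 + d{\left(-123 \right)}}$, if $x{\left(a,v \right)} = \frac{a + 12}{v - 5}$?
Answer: $\frac{1007970}{557869} \approx 1.8068$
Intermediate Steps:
$x{\left(a,v \right)} = \frac{12 + a}{-5 + v}$
$d{\left(M \right)} = M^{2}$
$\frac{35784 + x^{2}{\left(6,-8 \right)}}{4677 + d{\left(-123 \right)}} = \frac{35784 + \left(\frac{12 + 6}{-5 - 8}\right)^{2}}{4677 + \left(-123\right)^{2}} = \frac{35784 + \left(\frac{1}{-13} \cdot 18\right)^{2}}{4677 + 15129} = \frac{35784 + \left(\left(- \frac{1}{13}\right) 18\right)^{2}}{19806} = \left(35784 + \left(- \frac{18}{13}\right)^{2}\right) \frac{1}{19806} = \left(35784 + \frac{324}{169}\right) \frac{1}{19806} = \frac{6047820}{169} \cdot \frac{1}{19806} = \frac{1007970}{557869}$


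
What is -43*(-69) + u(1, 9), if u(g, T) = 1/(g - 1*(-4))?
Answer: 14836/5 ≈ 2967.2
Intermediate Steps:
u(g, T) = 1/(4 + g) (u(g, T) = 1/(g + 4) = 1/(4 + g))
-43*(-69) + u(1, 9) = -43*(-69) + 1/(4 + 1) = 2967 + 1/5 = 2967 + ⅕ = 14836/5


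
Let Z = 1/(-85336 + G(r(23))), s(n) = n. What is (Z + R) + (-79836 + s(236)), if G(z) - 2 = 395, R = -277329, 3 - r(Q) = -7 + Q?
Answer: -30317192332/84939 ≈ -3.5693e+5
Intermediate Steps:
r(Q) = 10 - Q (r(Q) = 3 - (-7 + Q) = 3 + (7 - Q) = 10 - Q)
G(z) = 397 (G(z) = 2 + 395 = 397)
Z = -1/84939 (Z = 1/(-85336 + 397) = 1/(-84939) = -1/84939 ≈ -1.1773e-5)
(Z + R) + (-79836 + s(236)) = (-1/84939 - 277329) + (-79836 + 236) = -23556047932/84939 - 79600 = -30317192332/84939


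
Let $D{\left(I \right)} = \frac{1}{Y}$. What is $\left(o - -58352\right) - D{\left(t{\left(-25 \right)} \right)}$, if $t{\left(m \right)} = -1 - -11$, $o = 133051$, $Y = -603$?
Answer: $\frac{115416010}{603} \approx 1.914 \cdot 10^{5}$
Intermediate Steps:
$t{\left(m \right)} = 10$ ($t{\left(m \right)} = -1 + 11 = 10$)
$D{\left(I \right)} = - \frac{1}{603}$ ($D{\left(I \right)} = \frac{1}{-603} = - \frac{1}{603}$)
$\left(o - -58352\right) - D{\left(t{\left(-25 \right)} \right)} = \left(133051 - -58352\right) - - \frac{1}{603} = \left(133051 + 58352\right) + \frac{1}{603} = 191403 + \frac{1}{603} = \frac{115416010}{603}$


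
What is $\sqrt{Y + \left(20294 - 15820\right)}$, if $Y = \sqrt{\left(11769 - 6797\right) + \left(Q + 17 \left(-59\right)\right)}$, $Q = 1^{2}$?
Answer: $\sqrt{4474 + \sqrt{3970}} \approx 67.357$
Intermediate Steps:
$Q = 1$
$Y = \sqrt{3970}$ ($Y = \sqrt{\left(11769 - 6797\right) + \left(1 + 17 \left(-59\right)\right)} = \sqrt{\left(11769 - 6797\right) + \left(1 - 1003\right)} = \sqrt{4972 - 1002} = \sqrt{3970} \approx 63.008$)
$\sqrt{Y + \left(20294 - 15820\right)} = \sqrt{\sqrt{3970} + \left(20294 - 15820\right)} = \sqrt{\sqrt{3970} + 4474} = \sqrt{4474 + \sqrt{3970}}$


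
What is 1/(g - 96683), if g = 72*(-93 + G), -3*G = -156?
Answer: -1/99635 ≈ -1.0037e-5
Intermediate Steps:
G = 52 (G = -⅓*(-156) = 52)
g = -2952 (g = 72*(-93 + 52) = 72*(-41) = -2952)
1/(g - 96683) = 1/(-2952 - 96683) = 1/(-99635) = -1/99635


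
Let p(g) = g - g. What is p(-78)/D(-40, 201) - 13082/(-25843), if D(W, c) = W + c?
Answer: 13082/25843 ≈ 0.50621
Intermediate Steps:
p(g) = 0
p(-78)/D(-40, 201) - 13082/(-25843) = 0/(-40 + 201) - 13082/(-25843) = 0/161 - 13082*(-1/25843) = 0*(1/161) + 13082/25843 = 0 + 13082/25843 = 13082/25843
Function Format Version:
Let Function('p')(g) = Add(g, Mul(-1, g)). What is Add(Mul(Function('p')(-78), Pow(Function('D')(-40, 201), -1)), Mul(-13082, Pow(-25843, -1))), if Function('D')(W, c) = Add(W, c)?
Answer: Rational(13082, 25843) ≈ 0.50621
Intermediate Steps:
Function('p')(g) = 0
Add(Mul(Function('p')(-78), Pow(Function('D')(-40, 201), -1)), Mul(-13082, Pow(-25843, -1))) = Add(Mul(0, Pow(Add(-40, 201), -1)), Mul(-13082, Pow(-25843, -1))) = Add(Mul(0, Pow(161, -1)), Mul(-13082, Rational(-1, 25843))) = Add(Mul(0, Rational(1, 161)), Rational(13082, 25843)) = Add(0, Rational(13082, 25843)) = Rational(13082, 25843)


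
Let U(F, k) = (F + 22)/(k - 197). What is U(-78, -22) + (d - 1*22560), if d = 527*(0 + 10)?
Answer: -3786454/219 ≈ -17290.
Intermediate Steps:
d = 5270 (d = 527*10 = 5270)
U(F, k) = (22 + F)/(-197 + k)
U(-78, -22) + (d - 1*22560) = (22 - 78)/(-197 - 22) + (5270 - 1*22560) = -56/(-219) + (5270 - 22560) = -1/219*(-56) - 17290 = 56/219 - 17290 = -3786454/219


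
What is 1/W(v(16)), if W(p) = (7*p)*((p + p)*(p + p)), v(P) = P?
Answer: 1/114688 ≈ 8.7193e-6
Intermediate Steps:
W(p) = 28*p**3 (W(p) = (7*p)*((2*p)*(2*p)) = (7*p)*(4*p**2) = 28*p**3)
1/W(v(16)) = 1/(28*16**3) = 1/(28*4096) = 1/114688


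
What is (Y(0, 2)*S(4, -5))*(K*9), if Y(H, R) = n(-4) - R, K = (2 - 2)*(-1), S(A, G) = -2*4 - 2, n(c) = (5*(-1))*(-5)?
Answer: 0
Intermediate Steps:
n(c) = 25 (n(c) = -5*(-5) = 25)
S(A, G) = -10 (S(A, G) = -8 - 2 = -10)
K = 0 (K = 0*(-1) = 0)
Y(H, R) = 25 - R
(Y(0, 2)*S(4, -5))*(K*9) = ((25 - 1*2)*(-10))*(0*9) = ((25 - 2)*(-10))*0 = (23*(-10))*0 = -230*0 = 0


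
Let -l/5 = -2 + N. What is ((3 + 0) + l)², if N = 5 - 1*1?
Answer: 49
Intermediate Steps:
N = 4 (N = 5 - 1 = 4)
l = -10 (l = -5*(-2 + 4) = -5*2 = -10)
((3 + 0) + l)² = ((3 + 0) - 10)² = (3 - 10)² = (-7)² = 49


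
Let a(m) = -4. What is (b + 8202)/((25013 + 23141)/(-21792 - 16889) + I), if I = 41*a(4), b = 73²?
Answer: -523392611/6391838 ≈ -81.885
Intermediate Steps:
b = 5329
I = -164 (I = 41*(-4) = -164)
(b + 8202)/((25013 + 23141)/(-21792 - 16889) + I) = (5329 + 8202)/((25013 + 23141)/(-21792 - 16889) - 164) = 13531/(48154/(-38681) - 164) = 13531/(48154*(-1/38681) - 164) = 13531/(-48154/38681 - 164) = 13531/(-6391838/38681) = 13531*(-38681/6391838) = -523392611/6391838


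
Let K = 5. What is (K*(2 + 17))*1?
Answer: 95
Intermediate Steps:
(K*(2 + 17))*1 = (5*(2 + 17))*1 = (5*19)*1 = 95*1 = 95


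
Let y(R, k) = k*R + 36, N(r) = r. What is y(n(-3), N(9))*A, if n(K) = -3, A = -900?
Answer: -8100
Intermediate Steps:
y(R, k) = 36 + R*k (y(R, k) = R*k + 36 = 36 + R*k)
y(n(-3), N(9))*A = (36 - 3*9)*(-900) = (36 - 27)*(-900) = 9*(-900) = -8100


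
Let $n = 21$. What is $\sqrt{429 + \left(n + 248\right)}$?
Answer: $\sqrt{698} \approx 26.42$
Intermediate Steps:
$\sqrt{429 + \left(n + 248\right)} = \sqrt{429 + \left(21 + 248\right)} = \sqrt{429 + 269} = \sqrt{698}$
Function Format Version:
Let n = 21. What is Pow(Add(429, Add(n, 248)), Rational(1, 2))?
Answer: Pow(698, Rational(1, 2)) ≈ 26.420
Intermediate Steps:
Pow(Add(429, Add(n, 248)), Rational(1, 2)) = Pow(Add(429, Add(21, 248)), Rational(1, 2)) = Pow(Add(429, 269), Rational(1, 2)) = Pow(698, Rational(1, 2))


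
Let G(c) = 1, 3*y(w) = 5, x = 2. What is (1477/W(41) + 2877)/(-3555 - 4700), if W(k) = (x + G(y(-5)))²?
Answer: -5474/14859 ≈ -0.36840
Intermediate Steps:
y(w) = 5/3 (y(w) = (⅓)*5 = 5/3)
W(k) = 9 (W(k) = (2 + 1)² = 3² = 9)
(1477/W(41) + 2877)/(-3555 - 4700) = (1477/9 + 2877)/(-3555 - 4700) = (1477*(⅑) + 2877)/(-8255) = (1477/9 + 2877)*(-1/8255) = (27370/9)*(-1/8255) = -5474/14859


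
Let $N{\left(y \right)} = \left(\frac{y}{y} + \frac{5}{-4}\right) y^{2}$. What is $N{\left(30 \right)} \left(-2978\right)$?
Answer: $670050$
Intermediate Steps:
$N{\left(y \right)} = - \frac{y^{2}}{4}$ ($N{\left(y \right)} = \left(1 + 5 \left(- \frac{1}{4}\right)\right) y^{2} = \left(1 - \frac{5}{4}\right) y^{2} = - \frac{y^{2}}{4}$)
$N{\left(30 \right)} \left(-2978\right) = - \frac{30^{2}}{4} \left(-2978\right) = \left(- \frac{1}{4}\right) 900 \left(-2978\right) = \left(-225\right) \left(-2978\right) = 670050$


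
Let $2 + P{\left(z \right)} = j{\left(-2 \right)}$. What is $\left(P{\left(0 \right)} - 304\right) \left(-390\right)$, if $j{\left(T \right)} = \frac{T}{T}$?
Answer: $118950$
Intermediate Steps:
$j{\left(T \right)} = 1$
$P{\left(z \right)} = -1$ ($P{\left(z \right)} = -2 + 1 = -1$)
$\left(P{\left(0 \right)} - 304\right) \left(-390\right) = \left(-1 - 304\right) \left(-390\right) = \left(-305\right) \left(-390\right) = 118950$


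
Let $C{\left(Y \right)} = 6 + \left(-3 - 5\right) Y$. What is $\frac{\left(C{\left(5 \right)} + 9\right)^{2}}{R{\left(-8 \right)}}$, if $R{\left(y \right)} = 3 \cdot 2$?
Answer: $\frac{625}{6} \approx 104.17$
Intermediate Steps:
$R{\left(y \right)} = 6$
$C{\left(Y \right)} = 6 - 8 Y$ ($C{\left(Y \right)} = 6 + \left(-3 - 5\right) Y = 6 - 8 Y$)
$\frac{\left(C{\left(5 \right)} + 9\right)^{2}}{R{\left(-8 \right)}} = \frac{\left(\left(6 - 40\right) + 9\right)^{2}}{6} = \left(\left(6 - 40\right) + 9\right)^{2} \cdot \frac{1}{6} = \left(-34 + 9\right)^{2} \cdot \frac{1}{6} = \left(-25\right)^{2} \cdot \frac{1}{6} = 625 \cdot \frac{1}{6} = \frac{625}{6}$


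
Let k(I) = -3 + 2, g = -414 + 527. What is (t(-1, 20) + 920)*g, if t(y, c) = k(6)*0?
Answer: 103960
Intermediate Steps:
g = 113
k(I) = -1
t(y, c) = 0 (t(y, c) = -1*0 = 0)
(t(-1, 20) + 920)*g = (0 + 920)*113 = 920*113 = 103960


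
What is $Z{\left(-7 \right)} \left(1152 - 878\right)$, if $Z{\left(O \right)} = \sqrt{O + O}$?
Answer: $274 i \sqrt{14} \approx 1025.2 i$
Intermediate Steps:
$Z{\left(O \right)} = \sqrt{2} \sqrt{O}$ ($Z{\left(O \right)} = \sqrt{2 O} = \sqrt{2} \sqrt{O}$)
$Z{\left(-7 \right)} \left(1152 - 878\right) = \sqrt{2} \sqrt{-7} \left(1152 - 878\right) = \sqrt{2} i \sqrt{7} \cdot 274 = i \sqrt{14} \cdot 274 = 274 i \sqrt{14}$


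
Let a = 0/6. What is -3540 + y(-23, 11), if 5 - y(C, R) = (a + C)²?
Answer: -4064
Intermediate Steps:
a = 0 (a = 0*(⅙) = 0)
y(C, R) = 5 - C² (y(C, R) = 5 - (0 + C)² = 5 - C²)
-3540 + y(-23, 11) = -3540 + (5 - 1*(-23)²) = -3540 + (5 - 1*529) = -3540 + (5 - 529) = -3540 - 524 = -4064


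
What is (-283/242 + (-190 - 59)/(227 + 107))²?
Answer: 1497303025/408322849 ≈ 3.6670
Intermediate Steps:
(-283/242 + (-190 - 59)/(227 + 107))² = (-283*1/242 - 249/334)² = (-283/242 - 249*1/334)² = (-283/242 - 249/334)² = (-38695/20207)² = 1497303025/408322849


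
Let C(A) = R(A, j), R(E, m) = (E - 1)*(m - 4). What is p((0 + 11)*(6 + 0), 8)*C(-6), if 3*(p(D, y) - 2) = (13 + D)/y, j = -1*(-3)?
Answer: 889/24 ≈ 37.042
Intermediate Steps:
j = 3
R(E, m) = (-1 + E)*(-4 + m)
C(A) = 1 - A (C(A) = 4 - 1*3 - 4*A + A*3 = 4 - 3 - 4*A + 3*A = 1 - A)
p(D, y) = 2 + (13 + D)/(3*y) (p(D, y) = 2 + ((13 + D)/y)/3 = 2 + (13 + D)/(3*y))
p((0 + 11)*(6 + 0), 8)*C(-6) = ((⅓)*(13 + (0 + 11)*(6 + 0) + 6*8)/8)*(1 - 1*(-6)) = ((⅓)*(⅛)*(13 + 11*6 + 48))*(1 + 6) = ((⅓)*(⅛)*(13 + 66 + 48))*7 = ((⅓)*(⅛)*127)*7 = (127/24)*7 = 889/24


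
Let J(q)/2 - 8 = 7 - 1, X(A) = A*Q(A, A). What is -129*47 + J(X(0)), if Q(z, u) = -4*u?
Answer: -6035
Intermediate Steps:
X(A) = -4*A² (X(A) = A*(-4*A) = -4*A²)
J(q) = 28 (J(q) = 16 + 2*(7 - 1) = 16 + 2*6 = 16 + 12 = 28)
-129*47 + J(X(0)) = -129*47 + 28 = -6063 + 28 = -6035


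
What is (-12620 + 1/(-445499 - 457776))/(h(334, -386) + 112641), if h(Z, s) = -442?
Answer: -11399330501/101346551725 ≈ -0.11248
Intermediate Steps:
(-12620 + 1/(-445499 - 457776))/(h(334, -386) + 112641) = (-12620 + 1/(-445499 - 457776))/(-442 + 112641) = (-12620 + 1/(-903275))/112199 = (-12620 - 1/903275)*(1/112199) = -11399330501/903275*1/112199 = -11399330501/101346551725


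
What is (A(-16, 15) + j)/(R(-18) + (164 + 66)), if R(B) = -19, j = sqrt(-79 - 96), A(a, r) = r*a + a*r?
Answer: -480/211 + 5*I*sqrt(7)/211 ≈ -2.2749 + 0.062696*I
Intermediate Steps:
A(a, r) = 2*a*r (A(a, r) = a*r + a*r = 2*a*r)
j = 5*I*sqrt(7) (j = sqrt(-175) = 5*I*sqrt(7) ≈ 13.229*I)
(A(-16, 15) + j)/(R(-18) + (164 + 66)) = (2*(-16)*15 + 5*I*sqrt(7))/(-19 + (164 + 66)) = (-480 + 5*I*sqrt(7))/(-19 + 230) = (-480 + 5*I*sqrt(7))/211 = (-480 + 5*I*sqrt(7))*(1/211) = -480/211 + 5*I*sqrt(7)/211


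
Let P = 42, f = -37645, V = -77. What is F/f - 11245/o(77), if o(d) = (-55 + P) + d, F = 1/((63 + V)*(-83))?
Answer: -245947772557/1399791680 ≈ -175.70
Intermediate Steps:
F = 1/1162 (F = 1/((63 - 77)*(-83)) = 1/(-14*(-83)) = 1/1162 ≈ 0.00086058)
o(d) = -13 + d (o(d) = (-55 + 42) + d = -13 + d)
F/f - 11245/o(77) = (1/1162)/(-37645) - 11245/(-13 + 77) = (1/1162)*(-1/37645) - 11245/64 = -1/43743490 - 11245*1/64 = -1/43743490 - 11245/64 = -245947772557/1399791680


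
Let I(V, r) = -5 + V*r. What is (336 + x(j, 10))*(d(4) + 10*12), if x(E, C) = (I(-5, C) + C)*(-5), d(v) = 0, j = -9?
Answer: 67320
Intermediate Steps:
x(E, C) = 25 + 20*C (x(E, C) = ((-5 - 5*C) + C)*(-5) = (-5 - 4*C)*(-5) = 25 + 20*C)
(336 + x(j, 10))*(d(4) + 10*12) = (336 + (25 + 20*10))*(0 + 10*12) = (336 + (25 + 200))*(0 + 120) = (336 + 225)*120 = 561*120 = 67320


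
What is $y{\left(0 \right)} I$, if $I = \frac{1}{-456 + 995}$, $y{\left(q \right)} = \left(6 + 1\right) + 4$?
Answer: $\frac{1}{49} \approx 0.020408$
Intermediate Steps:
$y{\left(q \right)} = 11$ ($y{\left(q \right)} = 7 + 4 = 11$)
$I = \frac{1}{539} \approx 0.0018553$
$y{\left(0 \right)} I = 11 \cdot \frac{1}{539} = \frac{1}{49}$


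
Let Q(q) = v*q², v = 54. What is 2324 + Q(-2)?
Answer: 2540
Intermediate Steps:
Q(q) = 54*q²
2324 + Q(-2) = 2324 + 54*(-2)² = 2324 + 54*4 = 2324 + 216 = 2540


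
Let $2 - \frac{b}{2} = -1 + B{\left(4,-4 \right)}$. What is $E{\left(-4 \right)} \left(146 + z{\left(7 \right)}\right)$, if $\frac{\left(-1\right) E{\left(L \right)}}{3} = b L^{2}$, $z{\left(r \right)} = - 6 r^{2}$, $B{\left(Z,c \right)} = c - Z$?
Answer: $156288$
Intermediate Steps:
$b = 22$ ($b = 4 - 2 \left(-1 - 8\right) = 4 - -18 = 4 + 18 = 22$)
$E{\left(L \right)} = - 66 L^{2}$ ($E{\left(L \right)} = - 3 \cdot 22 L^{2} = - 66 L^{2}$)
$E{\left(-4 \right)} \left(146 + z{\left(7 \right)}\right) = - 66 \left(-4\right)^{2} \left(146 - 6 \cdot 7^{2}\right) = \left(-66\right) 16 \left(146 - 294\right) = - 1056 \left(146 - 294\right) = \left(-1056\right) \left(-148\right) = 156288$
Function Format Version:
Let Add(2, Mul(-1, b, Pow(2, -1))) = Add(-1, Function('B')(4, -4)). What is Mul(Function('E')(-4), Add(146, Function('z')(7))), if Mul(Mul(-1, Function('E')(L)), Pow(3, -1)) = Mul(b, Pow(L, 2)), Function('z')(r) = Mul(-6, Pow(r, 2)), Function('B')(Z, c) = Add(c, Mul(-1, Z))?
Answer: 156288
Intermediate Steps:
b = 22 (b = Add(4, Mul(-2, Add(-1, Add(-4, Mul(-1, 4))))) = Add(4, Mul(-2, Add(-1, Add(-4, -4)))) = Add(4, Mul(-2, Add(-1, -8))) = Add(4, Mul(-2, -9)) = Add(4, 18) = 22)
Function('E')(L) = Mul(-66, Pow(L, 2)) (Function('E')(L) = Mul(-3, Mul(22, Pow(L, 2))) = Mul(-66, Pow(L, 2)))
Mul(Function('E')(-4), Add(146, Function('z')(7))) = Mul(Mul(-66, Pow(-4, 2)), Add(146, Mul(-6, Pow(7, 2)))) = Mul(Mul(-66, 16), Add(146, Mul(-6, 49))) = Mul(-1056, Add(146, -294)) = Mul(-1056, -148) = 156288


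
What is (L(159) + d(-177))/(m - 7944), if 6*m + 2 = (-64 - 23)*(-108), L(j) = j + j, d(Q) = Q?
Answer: -423/19135 ≈ -0.022106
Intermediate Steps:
L(j) = 2*j
m = 4697/3 (m = -1/3 + ((-64 - 23)*(-108))/6 = -1/3 + (-87*(-108))/6 = -1/3 + (1/6)*9396 = -1/3 + 1566 = 4697/3 ≈ 1565.7)
(L(159) + d(-177))/(m - 7944) = (2*159 - 177)/(4697/3 - 7944) = (318 - 177)/(-19135/3) = 141*(-3/19135) = -423/19135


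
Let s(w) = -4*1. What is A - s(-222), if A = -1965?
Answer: -1961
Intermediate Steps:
s(w) = -4
A - s(-222) = -1965 - 1*(-4) = -1965 + 4 = -1961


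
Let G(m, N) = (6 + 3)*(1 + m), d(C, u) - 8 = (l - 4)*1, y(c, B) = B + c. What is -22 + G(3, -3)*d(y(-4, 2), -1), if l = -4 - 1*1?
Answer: -58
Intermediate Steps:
l = -5 (l = -4 - 1 = -5)
d(C, u) = -1 (d(C, u) = 8 + (-5 - 4)*1 = 8 - 9*1 = 8 - 9 = -1)
G(m, N) = 9 + 9*m (G(m, N) = 9*(1 + m) = 9 + 9*m)
-22 + G(3, -3)*d(y(-4, 2), -1) = -22 + (9 + 9*3)*(-1) = -22 + (9 + 27)*(-1) = -22 + 36*(-1) = -22 - 36 = -58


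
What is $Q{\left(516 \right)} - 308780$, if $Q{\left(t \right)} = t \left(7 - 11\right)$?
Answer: $-310844$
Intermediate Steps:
$Q{\left(t \right)} = - 4 t$ ($Q{\left(t \right)} = t \left(-4\right) = - 4 t$)
$Q{\left(516 \right)} - 308780 = \left(-4\right) 516 - 308780 = -2064 - 308780 = -310844$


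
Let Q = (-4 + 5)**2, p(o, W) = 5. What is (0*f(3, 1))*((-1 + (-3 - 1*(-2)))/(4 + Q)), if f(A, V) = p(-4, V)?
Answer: 0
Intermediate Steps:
Q = 1 (Q = 1**2 = 1)
f(A, V) = 5
(0*f(3, 1))*((-1 + (-3 - 1*(-2)))/(4 + Q)) = (0*5)*((-1 + (-3 - 1*(-2)))/(4 + 1)) = 0*((-1 + (-3 + 2))/5) = 0*((-1 - 1)*(1/5)) = 0*(-2*1/5) = 0*(-2/5) = 0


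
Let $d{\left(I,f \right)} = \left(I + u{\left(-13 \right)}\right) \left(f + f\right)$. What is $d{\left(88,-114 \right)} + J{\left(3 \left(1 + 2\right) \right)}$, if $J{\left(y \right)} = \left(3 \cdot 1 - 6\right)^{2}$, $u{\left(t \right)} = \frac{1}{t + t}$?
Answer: $- \frac{260601}{13} \approx -20046.0$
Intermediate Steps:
$u{\left(t \right)} = \frac{1}{2 t}$
$J{\left(y \right)} = 9$ ($J{\left(y \right)} = \left(3 - 6\right)^{2} = \left(-3\right)^{2} = 9$)
$d{\left(I,f \right)} = 2 f \left(- \frac{1}{26} + I\right)$ ($d{\left(I,f \right)} = \left(I + \frac{1}{2 \left(-13\right)}\right) \left(f + f\right) = \left(I + \frac{1}{2} \left(- \frac{1}{13}\right)\right) 2 f = \left(I - \frac{1}{26}\right) 2 f = \left(- \frac{1}{26} + I\right) 2 f = 2 f \left(- \frac{1}{26} + I\right)$)
$d{\left(88,-114 \right)} + J{\left(3 \left(1 + 2\right) \right)} = \frac{1}{13} \left(-114\right) \left(-1 + 26 \cdot 88\right) + 9 = \frac{1}{13} \left(-114\right) \left(-1 + 2288\right) + 9 = \frac{1}{13} \left(-114\right) 2287 + 9 = - \frac{260718}{13} + 9 = - \frac{260601}{13}$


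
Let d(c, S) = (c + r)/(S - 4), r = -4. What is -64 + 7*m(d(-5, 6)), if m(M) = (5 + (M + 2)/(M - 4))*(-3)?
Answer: -2978/17 ≈ -175.18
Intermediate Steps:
d(c, S) = (-4 + c)/(-4 + S) (d(c, S) = (c - 4)/(S - 4) = (-4 + c)/(-4 + S))
m(M) = -15 - 3*(2 + M)/(-4 + M) (m(M) = (5 + (2 + M)/(-4 + M))*(-3) = -15 - 3*(2 + M)/(-4 + M))
-64 + 7*m(d(-5, 6)) = -64 + 7*(18*(3 - (-4 - 5)/(-4 + 6))/(-4 + (-4 - 5)/(-4 + 6))) = -64 + 7*(18*(3 - (-9)/2)/(-4 - 9/2)) = -64 + 7*(18*(3 - (-9)/2)/(-4 + (½)*(-9))) = -64 + 7*(18*(3 - 1*(-9/2))/(-4 - 9/2)) = -64 + 7*(18*(3 + 9/2)/(-17/2)) = -64 + 7*(18*(-2/17)*(15/2)) = -64 + 7*(-270/17) = -64 - 1890/17 = -2978/17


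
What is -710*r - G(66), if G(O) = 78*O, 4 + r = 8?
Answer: -7988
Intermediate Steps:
r = 4 (r = -4 + 8 = 4)
-710*r - G(66) = -710*4 - 78*66 = -2840 - 1*5148 = -2840 - 5148 = -7988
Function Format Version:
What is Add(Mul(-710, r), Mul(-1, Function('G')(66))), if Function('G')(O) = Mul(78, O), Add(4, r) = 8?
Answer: -7988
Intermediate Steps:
r = 4 (r = Add(-4, 8) = 4)
Add(Mul(-710, r), Mul(-1, Function('G')(66))) = Add(Mul(-710, 4), Mul(-1, Mul(78, 66))) = Add(-2840, Mul(-1, 5148)) = Add(-2840, -5148) = -7988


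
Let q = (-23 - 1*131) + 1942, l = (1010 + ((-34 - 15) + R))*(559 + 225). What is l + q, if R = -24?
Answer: 736396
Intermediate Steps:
l = 734608 (l = (1010 + ((-34 - 15) - 24))*(559 + 225) = (1010 + (-49 - 24))*784 = (1010 - 73)*784 = 937*784 = 734608)
q = 1788 (q = (-23 - 131) + 1942 = -154 + 1942 = 1788)
l + q = 734608 + 1788 = 736396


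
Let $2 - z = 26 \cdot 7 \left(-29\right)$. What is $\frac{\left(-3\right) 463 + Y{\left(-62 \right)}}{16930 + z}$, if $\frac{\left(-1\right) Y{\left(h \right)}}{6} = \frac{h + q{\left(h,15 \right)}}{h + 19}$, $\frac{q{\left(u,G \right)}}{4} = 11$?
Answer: $- \frac{11967}{191006} \approx -0.062652$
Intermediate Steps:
$q{\left(u,G \right)} = 44$ ($q{\left(u,G \right)} = 4 \cdot 11 = 44$)
$Y{\left(h \right)} = - \frac{6 \left(44 + h\right)}{19 + h}$ ($Y{\left(h \right)} = - 6 \frac{h + 44}{h + 19} = - 6 \frac{44 + h}{19 + h} = - \frac{6 \left(44 + h\right)}{19 + h}$)
$z = 5280$ ($z = 2 - 26 \cdot 7 \left(-29\right) = 2 - 182 \left(-29\right) = 2 - -5278 = 2 + 5278 = 5280$)
$\frac{\left(-3\right) 463 + Y{\left(-62 \right)}}{16930 + z} = \frac{\left(-3\right) 463 + \frac{6 \left(-44 - -62\right)}{19 - 62}}{16930 + 5280} = \frac{-1389 + \frac{6 \left(-44 + 62\right)}{-43}}{22210} = \left(-1389 + 6 \left(- \frac{1}{43}\right) 18\right) \frac{1}{22210} = \left(-1389 - \frac{108}{43}\right) \frac{1}{22210} = \left(- \frac{59835}{43}\right) \frac{1}{22210} = - \frac{11967}{191006}$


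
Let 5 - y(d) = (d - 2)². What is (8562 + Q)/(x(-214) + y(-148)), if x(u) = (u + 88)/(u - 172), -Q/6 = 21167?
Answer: 2857365/542684 ≈ 5.2652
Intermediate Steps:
Q = -127002 (Q = -6*21167 = -127002)
x(u) = (88 + u)/(-172 + u)
y(d) = 5 - (-2 + d)² (y(d) = 5 - (d - 2)² = 5 - (-2 + d)²)
(8562 + Q)/(x(-214) + y(-148)) = (8562 - 127002)/((88 - 214)/(-172 - 214) + (5 - (-2 - 148)²)) = -118440/(-126/(-386) + (5 - 1*(-150)²)) = -118440/(-1/386*(-126) + (5 - 1*22500)) = -118440/(63/193 + (5 - 22500)) = -118440/(63/193 - 22495) = -118440/(-4341472/193) = -118440*(-193/4341472) = 2857365/542684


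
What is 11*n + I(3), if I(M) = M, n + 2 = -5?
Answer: -74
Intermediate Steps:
n = -7 (n = -2 - 5 = -7)
11*n + I(3) = 11*(-7) + 3 = -77 + 3 = -74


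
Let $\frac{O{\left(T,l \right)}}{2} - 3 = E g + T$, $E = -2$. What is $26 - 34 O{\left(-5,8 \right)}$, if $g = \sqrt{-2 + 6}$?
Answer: $434$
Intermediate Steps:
$g = 2$ ($g = \sqrt{4} = 2$)
$O{\left(T,l \right)} = -2 + 2 T$ ($O{\left(T,l \right)} = 6 + 2 \left(\left(-2\right) 2 + T\right) = 6 + 2 \left(-4 + T\right) = 6 + \left(-8 + 2 T\right) = -2 + 2 T$)
$26 - 34 O{\left(-5,8 \right)} = 26 - 34 \left(-2 + 2 \left(-5\right)\right) = 26 - 34 \left(-2 - 10\right) = 26 - -408 = 26 + 408 = 434$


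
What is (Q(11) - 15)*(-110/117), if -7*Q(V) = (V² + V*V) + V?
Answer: 39380/819 ≈ 48.083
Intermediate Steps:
Q(V) = -2*V²/7 - V/7 (Q(V) = -((V² + V*V) + V)/7 = -((V² + V²) + V)/7 = -(2*V² + V)/7 = -(V + 2*V²)/7 = -2*V²/7 - V/7)
(Q(11) - 15)*(-110/117) = (-⅐*11*(1 + 2*11) - 15)*(-110/117) = (-⅐*11*(1 + 22) - 15)*(-110*1/117) = (-⅐*11*23 - 15)*(-110/117) = (-253/7 - 15)*(-110/117) = -358/7*(-110/117) = 39380/819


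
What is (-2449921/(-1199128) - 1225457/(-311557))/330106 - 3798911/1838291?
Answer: -66928909636910014375439/32387147294404843701488 ≈ -2.0665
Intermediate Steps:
(-2449921/(-1199128) - 1225457/(-311557))/330106 - 3798911/1838291 = (-2449921*(-1/1199128) - 1225457*(-1/311557))*(1/330106) - 3798911*1/1838291 = (2449921/1199128 + 1225457/311557)*(1/330106) - 3798911/1838291 = (2232769838493/373596722296)*(1/330106) - 3798911/1838291 = 2232769838493/123326519610243376 - 3798911/1838291 = -66928909636910014375439/32387147294404843701488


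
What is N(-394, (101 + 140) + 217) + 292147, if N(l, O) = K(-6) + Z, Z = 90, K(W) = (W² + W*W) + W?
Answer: 292303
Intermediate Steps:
K(W) = W + 2*W² (K(W) = (W² + W²) + W = 2*W² + W = W + 2*W²)
N(l, O) = 156 (N(l, O) = -6*(1 + 2*(-6)) + 90 = -6*(1 - 12) + 90 = -6*(-11) + 90 = 66 + 90 = 156)
N(-394, (101 + 140) + 217) + 292147 = 156 + 292147 = 292303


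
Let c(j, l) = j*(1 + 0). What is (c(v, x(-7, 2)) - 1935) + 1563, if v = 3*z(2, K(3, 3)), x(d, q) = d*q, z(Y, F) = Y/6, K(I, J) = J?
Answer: -371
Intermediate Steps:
z(Y, F) = Y/6 (z(Y, F) = Y*(⅙) = Y/6)
v = 1 (v = 3*((⅙)*2) = 3*(⅓) = 1)
c(j, l) = j (c(j, l) = j*1 = j)
(c(v, x(-7, 2)) - 1935) + 1563 = (1 - 1935) + 1563 = -1934 + 1563 = -371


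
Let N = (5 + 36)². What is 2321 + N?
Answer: 4002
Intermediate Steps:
N = 1681 (N = 41² = 1681)
2321 + N = 2321 + 1681 = 4002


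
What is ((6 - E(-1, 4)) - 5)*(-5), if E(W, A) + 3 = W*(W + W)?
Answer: -10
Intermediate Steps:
E(W, A) = -3 + 2*W**2 (E(W, A) = -3 + W*(W + W) = -3 + W*(2*W) = -3 + 2*W**2)
((6 - E(-1, 4)) - 5)*(-5) = ((6 - (-3 + 2*(-1)**2)) - 5)*(-5) = ((6 - (-3 + 2*1)) - 5)*(-5) = ((6 - (-3 + 2)) - 5)*(-5) = ((6 - 1*(-1)) - 5)*(-5) = ((6 + 1) - 5)*(-5) = (7 - 5)*(-5) = 2*(-5) = -10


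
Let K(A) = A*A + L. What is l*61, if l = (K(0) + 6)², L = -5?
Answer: 61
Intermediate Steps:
K(A) = -5 + A² (K(A) = A*A - 5 = A² - 5 = -5 + A²)
l = 1 (l = ((-5 + 0²) + 6)² = ((-5 + 0) + 6)² = (-5 + 6)² = 1² = 1)
l*61 = 1*61 = 61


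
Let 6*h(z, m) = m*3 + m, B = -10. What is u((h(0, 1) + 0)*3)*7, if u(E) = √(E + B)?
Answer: 14*I*√2 ≈ 19.799*I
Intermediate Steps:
h(z, m) = 2*m/3 (h(z, m) = (m*3 + m)/6 = (3*m + m)/6 = (4*m)/6 = 2*m/3)
u(E) = √(-10 + E) (u(E) = √(E - 10) = √(-10 + E))
u((h(0, 1) + 0)*3)*7 = √(-10 + ((⅔)*1 + 0)*3)*7 = √(-10 + (⅔ + 0)*3)*7 = √(-10 + (⅔)*3)*7 = √(-10 + 2)*7 = √(-8)*7 = (2*I*√2)*7 = 14*I*√2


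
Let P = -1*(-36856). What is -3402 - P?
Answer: -40258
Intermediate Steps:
P = 36856
-3402 - P = -3402 - 1*36856 = -3402 - 36856 = -40258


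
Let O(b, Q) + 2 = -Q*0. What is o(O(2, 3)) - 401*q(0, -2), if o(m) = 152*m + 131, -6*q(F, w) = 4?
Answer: 283/3 ≈ 94.333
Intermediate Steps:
q(F, w) = -⅔ (q(F, w) = -⅙*4 = -⅔)
O(b, Q) = -2 (O(b, Q) = -2 - Q*0 = -2 + 0 = -2)
o(m) = 131 + 152*m
o(O(2, 3)) - 401*q(0, -2) = (131 + 152*(-2)) - 401*(-2)/3 = (131 - 304) - 1*(-802/3) = -173 + 802/3 = 283/3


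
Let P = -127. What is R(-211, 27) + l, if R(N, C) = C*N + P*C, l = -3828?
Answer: -12954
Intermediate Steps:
R(N, C) = -127*C + C*N (R(N, C) = C*N - 127*C = -127*C + C*N)
R(-211, 27) + l = 27*(-127 - 211) - 3828 = 27*(-338) - 3828 = -9126 - 3828 = -12954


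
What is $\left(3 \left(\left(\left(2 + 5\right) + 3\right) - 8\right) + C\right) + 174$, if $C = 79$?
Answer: $259$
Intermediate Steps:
$\left(3 \left(\left(\left(2 + 5\right) + 3\right) - 8\right) + C\right) + 174 = \left(3 \left(\left(\left(2 + 5\right) + 3\right) - 8\right) + 79\right) + 174 = \left(3 \left(\left(7 + 3\right) - 8\right) + 79\right) + 174 = \left(3 \left(10 - 8\right) + 79\right) + 174 = \left(3 \cdot 2 + 79\right) + 174 = \left(6 + 79\right) + 174 = 85 + 174 = 259$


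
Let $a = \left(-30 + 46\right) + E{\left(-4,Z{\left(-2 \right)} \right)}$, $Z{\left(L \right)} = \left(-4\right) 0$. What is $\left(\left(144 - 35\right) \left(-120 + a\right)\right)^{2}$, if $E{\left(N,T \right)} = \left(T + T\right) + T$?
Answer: $128504896$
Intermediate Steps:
$Z{\left(L \right)} = 0$
$E{\left(N,T \right)} = 3 T$ ($E{\left(N,T \right)} = 2 T + T = 3 T$)
$a = 16$ ($a = \left(-30 + 46\right) + 3 \cdot 0 = 16 + 0 = 16$)
$\left(\left(144 - 35\right) \left(-120 + a\right)\right)^{2} = \left(\left(144 - 35\right) \left(-120 + 16\right)\right)^{2} = \left(109 \left(-104\right)\right)^{2} = \left(-11336\right)^{2} = 128504896$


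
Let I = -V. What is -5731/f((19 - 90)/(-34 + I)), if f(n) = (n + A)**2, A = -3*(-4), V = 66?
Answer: -57310000/1615441 ≈ -35.476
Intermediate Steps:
I = -66 (I = -1*66 = -66)
A = 12
f(n) = (12 + n)**2 (f(n) = (n + 12)**2 = (12 + n)**2)
-5731/f((19 - 90)/(-34 + I)) = -5731/(12 + (19 - 90)/(-34 - 66))**2 = -5731/(12 - 71/(-100))**2 = -5731/(12 - 71*(-1/100))**2 = -5731/(12 + 71/100)**2 = -5731/((1271/100)**2) = -5731/1615441/10000 = -5731*10000/1615441 = -57310000/1615441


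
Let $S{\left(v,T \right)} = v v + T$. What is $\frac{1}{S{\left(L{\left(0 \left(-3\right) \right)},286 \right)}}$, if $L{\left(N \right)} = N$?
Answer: $\frac{1}{286} \approx 0.0034965$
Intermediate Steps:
$S{\left(v,T \right)} = T + v^{2}$ ($S{\left(v,T \right)} = v^{2} + T = T + v^{2}$)
$\frac{1}{S{\left(L{\left(0 \left(-3\right) \right)},286 \right)}} = \frac{1}{286 + \left(0 \left(-3\right)\right)^{2}} = \frac{1}{286 + 0^{2}} = \frac{1}{286 + 0} = \frac{1}{286}$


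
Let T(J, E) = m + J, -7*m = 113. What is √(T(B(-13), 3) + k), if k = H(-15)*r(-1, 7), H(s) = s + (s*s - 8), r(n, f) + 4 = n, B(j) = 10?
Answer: I*√49791/7 ≈ 31.877*I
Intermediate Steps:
m = -113/7 (m = -⅐*113 = -113/7 ≈ -16.143)
T(J, E) = -113/7 + J
r(n, f) = -4 + n
H(s) = -8 + s + s² (H(s) = s + (s² - 8) = s + (-8 + s²) = -8 + s + s²)
k = -1010 (k = (-8 - 15 + (-15)²)*(-4 - 1) = (-8 - 15 + 225)*(-5) = 202*(-5) = -1010)
√(T(B(-13), 3) + k) = √((-113/7 + 10) - 1010) = √(-43/7 - 1010) = √(-7113/7) = I*√49791/7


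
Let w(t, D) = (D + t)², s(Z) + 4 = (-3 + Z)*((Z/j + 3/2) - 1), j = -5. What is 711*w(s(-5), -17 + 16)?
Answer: 205479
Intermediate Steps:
s(Z) = -4 + (½ - Z/5)*(-3 + Z) (s(Z) = -4 + (-3 + Z)*((Z/(-5) + 3/2) - 1) = -4 + (-3 + Z)*((Z*(-⅕) + 3*(½)) - 1) = -4 + (-3 + Z)*((-Z/5 + 3/2) - 1) = -4 + (-3 + Z)*((3/2 - Z/5) - 1) = -4 + (-3 + Z)*(½ - Z/5) = -4 + (½ - Z/5)*(-3 + Z))
711*w(s(-5), -17 + 16) = 711*((-17 + 16) + (-11/2 - ⅕*(-5)² + (11/10)*(-5)))² = 711*(-1 + (-11/2 - ⅕*25 - 11/2))² = 711*(-1 + (-11/2 - 5 - 11/2))² = 711*(-1 - 16)² = 711*(-17)² = 711*289 = 205479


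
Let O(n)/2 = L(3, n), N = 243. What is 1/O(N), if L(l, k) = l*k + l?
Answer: 1/1464 ≈ 0.00068306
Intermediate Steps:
L(l, k) = l + k*l (L(l, k) = k*l + l = l + k*l)
O(n) = 6 + 6*n (O(n) = 2*(3*(1 + n)) = 2*(3 + 3*n) = 6 + 6*n)
1/O(N) = 1/(6 + 6*243) = 1/(6 + 1458) = 1/1464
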